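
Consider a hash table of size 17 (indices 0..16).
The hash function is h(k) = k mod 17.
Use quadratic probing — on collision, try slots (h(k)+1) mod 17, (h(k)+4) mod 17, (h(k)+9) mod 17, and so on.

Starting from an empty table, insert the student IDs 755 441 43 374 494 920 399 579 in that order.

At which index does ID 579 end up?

5

755: h=7 => slot 7
441: h=16 => slot 16
43: h=9 => slot 9
374: h=0 => slot 0
494: h=1 => slot 1
920: h=2 => slot 2
399: h=8 => slot 8
579: h=1, probe 1,2,5 => slot 5
Table: [374, 494, 920, _, _, 579, _, 755, 399, 43, _, _, _, _, _, _, 441]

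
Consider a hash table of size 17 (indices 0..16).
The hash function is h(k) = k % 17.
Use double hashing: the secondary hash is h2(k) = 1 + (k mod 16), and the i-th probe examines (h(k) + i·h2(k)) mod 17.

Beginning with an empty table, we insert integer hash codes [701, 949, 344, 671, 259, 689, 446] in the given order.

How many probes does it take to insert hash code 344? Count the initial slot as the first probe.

701 hashes to 4; slot 4 is free => place at 4.
949 hashes to 14; slot 14 is free => place at 14.
344 hashes to 4, h2=9; 4 taken => place at 13.
671 hashes to 8; slot 8 is free => place at 8.
259 hashes to 4, h2=4; 4,8 taken => place at 12.
689 hashes to 9; slot 9 is free => place at 9.
446 hashes to 4, h2=15; 4 taken => place at 2.
Table: [_, _, 446, _, 701, _, _, _, 671, 689, _, _, 259, 344, 949, _, _]

2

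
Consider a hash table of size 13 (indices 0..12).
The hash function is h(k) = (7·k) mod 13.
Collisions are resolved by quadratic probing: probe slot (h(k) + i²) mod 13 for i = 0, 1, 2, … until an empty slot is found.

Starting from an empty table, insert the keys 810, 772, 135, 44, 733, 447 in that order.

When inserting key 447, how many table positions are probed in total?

5

810: h=2 → slot 2
772: h=9 → slot 9
135: h=9, probe 9,10 → slot 10
44: h=9, probe 9,10,0 → slot 0
733: h=9, probe 9,10,0,5 → slot 5
447: h=9, probe 9,10,0,5,12 → slot 12
Table: [44, —, 810, —, —, 733, —, —, —, 772, 135, —, 447]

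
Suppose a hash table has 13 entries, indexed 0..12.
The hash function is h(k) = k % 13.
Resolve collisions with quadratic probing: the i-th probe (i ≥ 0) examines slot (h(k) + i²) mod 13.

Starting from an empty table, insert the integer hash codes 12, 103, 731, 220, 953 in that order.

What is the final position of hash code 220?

8

12: h=12 => slot 12
103: h=12, probe 12,0 => slot 0
731: h=3 => slot 3
220: h=12, probe 12,0,3,8 => slot 8
953: h=4 => slot 4
Table: [103, _, _, 731, 953, _, _, _, 220, _, _, _, 12]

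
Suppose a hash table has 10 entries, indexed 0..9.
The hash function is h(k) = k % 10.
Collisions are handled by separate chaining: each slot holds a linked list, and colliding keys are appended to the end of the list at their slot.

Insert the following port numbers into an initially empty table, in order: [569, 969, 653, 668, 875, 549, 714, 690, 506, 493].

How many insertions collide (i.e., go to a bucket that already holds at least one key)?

Insert 569: h=9, bucket 9 empty -> new chain.
Insert 969: h=9, bucket 9 nonempty -> append to chain.
Insert 653: h=3, bucket 3 empty -> new chain.
Insert 668: h=8, bucket 8 empty -> new chain.
Insert 875: h=5, bucket 5 empty -> new chain.
Insert 549: h=9, bucket 9 nonempty -> append to chain.
Insert 714: h=4, bucket 4 empty -> new chain.
Insert 690: h=0, bucket 0 empty -> new chain.
Insert 506: h=6, bucket 6 empty -> new chain.
Insert 493: h=3, bucket 3 nonempty -> append to chain.
Final buckets:
0: 690
1: .
2: .
3: 653 -> 493
4: 714
5: 875
6: 506
7: .
8: 668
9: 569 -> 969 -> 549

3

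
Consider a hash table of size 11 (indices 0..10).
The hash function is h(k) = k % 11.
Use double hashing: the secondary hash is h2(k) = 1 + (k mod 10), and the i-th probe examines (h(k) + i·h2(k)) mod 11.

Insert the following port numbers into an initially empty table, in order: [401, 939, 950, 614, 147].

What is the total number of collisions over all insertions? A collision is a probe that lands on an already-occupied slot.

3

Insert 401: h=5, slot 5 empty → index 5.
Insert 939: h=4, slot 4 empty → index 4.
Insert 950: h=4, h2=1, slots 4,5 occupied → index 6.
Insert 614: h=9, slot 9 empty → index 9.
Insert 147: h=4, h2=8, slot 4 occupied → index 1.
Table: [∅, 147, ∅, ∅, 939, 401, 950, ∅, ∅, 614, ∅]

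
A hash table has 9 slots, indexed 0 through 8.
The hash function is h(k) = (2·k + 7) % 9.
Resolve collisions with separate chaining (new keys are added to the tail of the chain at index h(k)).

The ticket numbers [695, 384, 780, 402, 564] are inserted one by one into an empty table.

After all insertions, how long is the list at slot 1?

Insert 695: h=2, bucket 2 empty -> new chain.
Insert 384: h=1, bucket 1 empty -> new chain.
Insert 780: h=1, bucket 1 nonempty -> append to chain.
Insert 402: h=1, bucket 1 nonempty -> append to chain.
Insert 564: h=1, bucket 1 nonempty -> append to chain.
Final buckets:
0: ∅
1: 384 -> 780 -> 402 -> 564
2: 695
3: ∅
4: ∅
5: ∅
6: ∅
7: ∅
8: ∅

4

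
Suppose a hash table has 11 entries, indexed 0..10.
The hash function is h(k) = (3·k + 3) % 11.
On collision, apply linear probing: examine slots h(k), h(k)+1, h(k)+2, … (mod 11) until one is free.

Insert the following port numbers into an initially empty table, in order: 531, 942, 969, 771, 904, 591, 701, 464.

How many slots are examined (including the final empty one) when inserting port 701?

Insert 531: h=1, slot 1 empty -> index 1.
Insert 942: h=2, slot 2 empty -> index 2.
Insert 969: h=6, slot 6 empty -> index 6.
Insert 771: h=6, slot 6 occupied -> index 7.
Insert 904: h=9, slot 9 empty -> index 9.
Insert 591: h=5, slot 5 empty -> index 5.
Insert 701: h=5, slots 5,6,7 occupied -> index 8.
Insert 464: h=9, slot 9 occupied -> index 10.
Table: [—, 531, 942, —, —, 591, 969, 771, 701, 904, 464]

4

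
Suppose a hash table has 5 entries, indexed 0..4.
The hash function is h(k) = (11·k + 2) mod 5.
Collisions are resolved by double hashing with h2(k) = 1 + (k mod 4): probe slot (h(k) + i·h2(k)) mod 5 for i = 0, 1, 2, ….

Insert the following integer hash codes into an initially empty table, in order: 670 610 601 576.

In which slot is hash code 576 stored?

670 hashes to 2; slot 2 is free -> place at 2.
610 hashes to 2, h2=3; 2 taken -> place at 0.
601 hashes to 3; slot 3 is free -> place at 3.
576 hashes to 3, h2=1; 3 taken -> place at 4.
Table: [610, -, 670, 601, 576]

4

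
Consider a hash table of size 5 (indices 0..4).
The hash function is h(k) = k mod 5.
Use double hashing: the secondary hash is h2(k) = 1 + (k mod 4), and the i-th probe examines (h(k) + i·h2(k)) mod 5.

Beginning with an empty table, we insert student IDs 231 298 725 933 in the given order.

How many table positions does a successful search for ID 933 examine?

3

231 hashes to 1; slot 1 is free => place at 1.
298 hashes to 3; slot 3 is free => place at 3.
725 hashes to 0; slot 0 is free => place at 0.
933 hashes to 3, h2=2; 3,0 taken => place at 2.
Table: [725, 231, 933, 298, —]
Lookup 933: h=3, h2=2, probe 3,0,2 → found at 2.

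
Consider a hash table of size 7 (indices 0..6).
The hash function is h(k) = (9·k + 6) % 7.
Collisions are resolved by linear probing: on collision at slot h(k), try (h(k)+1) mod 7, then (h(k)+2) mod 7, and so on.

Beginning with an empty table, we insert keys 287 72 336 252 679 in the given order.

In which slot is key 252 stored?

Insert 287: h=6, slot 6 empty -> index 6.
Insert 72: h=3, slot 3 empty -> index 3.
Insert 336: h=6, slot 6 occupied -> index 0.
Insert 252: h=6, slots 6,0 occupied -> index 1.
Insert 679: h=6, slots 6,0,1 occupied -> index 2.
Table: [336, 252, 679, 72, —, —, 287]

1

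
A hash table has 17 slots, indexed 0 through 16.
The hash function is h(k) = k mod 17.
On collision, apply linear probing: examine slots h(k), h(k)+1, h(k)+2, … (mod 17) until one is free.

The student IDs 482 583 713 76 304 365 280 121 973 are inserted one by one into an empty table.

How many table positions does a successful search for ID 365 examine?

2

Insert 482: h=6, slot 6 empty => index 6.
Insert 583: h=5, slot 5 empty => index 5.
Insert 713: h=16, slot 16 empty => index 16.
Insert 76: h=8, slot 8 empty => index 8.
Insert 304: h=15, slot 15 empty => index 15.
Insert 365: h=8, slot 8 occupied => index 9.
Insert 280: h=8, slots 8,9 occupied => index 10.
Insert 121: h=2, slot 2 empty => index 2.
Insert 973: h=4, slot 4 empty => index 4.
Table: [-, -, 121, -, 973, 583, 482, -, 76, 365, 280, -, -, -, -, 304, 713]
Lookup 365: h=8, probe 8,9 → found at 9.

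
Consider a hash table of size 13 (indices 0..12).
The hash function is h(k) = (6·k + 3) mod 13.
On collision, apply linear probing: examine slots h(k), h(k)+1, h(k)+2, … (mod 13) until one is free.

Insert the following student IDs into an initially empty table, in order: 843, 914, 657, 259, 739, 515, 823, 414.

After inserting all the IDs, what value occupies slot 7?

414

843 hashes to 4; slot 4 is free => place at 4.
914 hashes to 1; slot 1 is free => place at 1.
657 hashes to 6; slot 6 is free => place at 6.
259 hashes to 10; slot 10 is free => place at 10.
739 hashes to 4; 4 taken => place at 5.
515 hashes to 12; slot 12 is free => place at 12.
823 hashes to 1; 1 taken => place at 2.
414 hashes to 4; 4,5,6 taken => place at 7.
Table: [∅, 914, 823, ∅, 843, 739, 657, 414, ∅, ∅, 259, ∅, 515]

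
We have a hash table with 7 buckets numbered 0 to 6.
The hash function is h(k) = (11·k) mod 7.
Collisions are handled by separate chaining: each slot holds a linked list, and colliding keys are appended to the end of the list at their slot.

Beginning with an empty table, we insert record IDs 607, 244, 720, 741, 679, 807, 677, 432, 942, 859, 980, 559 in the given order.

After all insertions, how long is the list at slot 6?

607 → bucket 6
244 → bucket 3
720 → bucket 3 (collision)
741 → bucket 3 (collision)
679 → bucket 0
807 → bucket 1
677 → bucket 6 (collision)
432 → bucket 6 (collision)
942 → bucket 2
859 → bucket 6 (collision)
980 → bucket 0 (collision)
559 → bucket 3 (collision)
Final buckets:
0: 679 -> 980
1: 807
2: 942
3: 244 -> 720 -> 741 -> 559
4: _
5: _
6: 607 -> 677 -> 432 -> 859

4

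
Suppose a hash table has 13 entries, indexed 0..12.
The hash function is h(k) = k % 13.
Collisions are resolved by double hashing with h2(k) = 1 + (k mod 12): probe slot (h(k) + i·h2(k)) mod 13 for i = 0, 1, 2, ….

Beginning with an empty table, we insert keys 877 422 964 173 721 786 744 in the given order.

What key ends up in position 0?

786

877: h=6 -> slot 6
422: h=6, h2=3, probe 6,9 -> slot 9
964: h=2 -> slot 2
173: h=4 -> slot 4
721: h=6, h2=2, probe 6,8 -> slot 8
786: h=6, h2=7, probe 6,0 -> slot 0
744: h=3 -> slot 3
Table: [786, -, 964, 744, 173, -, 877, -, 721, 422, -, -, -]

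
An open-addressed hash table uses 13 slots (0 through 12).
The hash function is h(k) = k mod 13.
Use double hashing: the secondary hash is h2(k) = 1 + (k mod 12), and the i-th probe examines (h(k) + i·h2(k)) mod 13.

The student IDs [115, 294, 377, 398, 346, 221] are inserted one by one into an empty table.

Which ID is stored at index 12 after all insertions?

115 hashes to 11; slot 11 is free -> place at 11.
294 hashes to 8; slot 8 is free -> place at 8.
377 hashes to 0; slot 0 is free -> place at 0.
398 hashes to 8, h2=3; 8,11 taken -> place at 1.
346 hashes to 8, h2=11; 8 taken -> place at 6.
221 hashes to 0, h2=6; 0,6 taken -> place at 12.
Table: [377, 398, -, -, -, -, 346, -, 294, -, -, 115, 221]

221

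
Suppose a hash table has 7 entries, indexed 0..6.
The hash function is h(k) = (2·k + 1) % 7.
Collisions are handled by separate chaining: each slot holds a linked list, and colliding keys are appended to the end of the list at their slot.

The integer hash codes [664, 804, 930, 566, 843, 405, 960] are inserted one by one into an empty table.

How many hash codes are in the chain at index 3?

1

Insert 664: h=6, bucket 6 empty -> new chain.
Insert 804: h=6, bucket 6 nonempty -> append to chain.
Insert 930: h=6, bucket 6 nonempty -> append to chain.
Insert 566: h=6, bucket 6 nonempty -> append to chain.
Insert 843: h=0, bucket 0 empty -> new chain.
Insert 405: h=6, bucket 6 nonempty -> append to chain.
Insert 960: h=3, bucket 3 empty -> new chain.
Final buckets:
0: 843
1: ∅
2: ∅
3: 960
4: ∅
5: ∅
6: 664 -> 804 -> 930 -> 566 -> 405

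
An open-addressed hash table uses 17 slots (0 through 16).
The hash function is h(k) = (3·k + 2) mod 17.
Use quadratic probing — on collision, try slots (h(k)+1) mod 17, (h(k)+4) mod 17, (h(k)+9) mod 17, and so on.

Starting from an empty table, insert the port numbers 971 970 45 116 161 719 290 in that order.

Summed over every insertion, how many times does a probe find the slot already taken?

971 hashes to 8; slot 8 is free -> place at 8.
970 hashes to 5; slot 5 is free -> place at 5.
45 hashes to 1; slot 1 is free -> place at 1.
116 hashes to 10; slot 10 is free -> place at 10.
161 hashes to 9; slot 9 is free -> place at 9.
719 hashes to 0; slot 0 is free -> place at 0.
290 hashes to 5; 5 taken -> place at 6.
Table: [719, 45, ., ., ., 970, 290, ., 971, 161, 116, ., ., ., ., ., .]

1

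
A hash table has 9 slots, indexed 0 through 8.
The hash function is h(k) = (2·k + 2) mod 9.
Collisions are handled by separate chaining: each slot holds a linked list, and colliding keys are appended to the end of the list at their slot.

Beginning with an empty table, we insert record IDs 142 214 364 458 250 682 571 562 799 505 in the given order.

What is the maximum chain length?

142 -> bucket 7
214 -> bucket 7 (collision)
364 -> bucket 1
458 -> bucket 0
250 -> bucket 7 (collision)
682 -> bucket 7 (collision)
571 -> bucket 1 (collision)
562 -> bucket 1 (collision)
799 -> bucket 7 (collision)
505 -> bucket 4
Final buckets:
0: 458
1: 364 -> 571 -> 562
2: ∅
3: ∅
4: 505
5: ∅
6: ∅
7: 142 -> 214 -> 250 -> 682 -> 799
8: ∅

5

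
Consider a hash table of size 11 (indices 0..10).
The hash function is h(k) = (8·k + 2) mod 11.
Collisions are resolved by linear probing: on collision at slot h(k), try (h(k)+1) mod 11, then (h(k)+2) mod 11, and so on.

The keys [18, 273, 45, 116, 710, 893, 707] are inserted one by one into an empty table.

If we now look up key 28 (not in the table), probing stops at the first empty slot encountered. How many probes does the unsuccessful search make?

18: h=3 => slot 3
273: h=8 => slot 8
45: h=10 => slot 10
116: h=6 => slot 6
710: h=6, probe 6,7 => slot 7
893: h=7, probe 7,8,9 => slot 9
707: h=4 => slot 4
Table: [-, -, -, 18, 707, -, 116, 710, 273, 893, 45]
Lookup 28: h=6, probe 6,7,8,9,10,0 → slot 0 empty, not found.

6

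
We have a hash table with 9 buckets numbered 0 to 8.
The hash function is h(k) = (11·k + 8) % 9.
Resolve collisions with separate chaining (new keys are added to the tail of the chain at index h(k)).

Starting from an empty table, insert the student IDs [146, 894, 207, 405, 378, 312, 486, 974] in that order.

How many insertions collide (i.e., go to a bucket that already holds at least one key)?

146 → bucket 3
894 → bucket 5
207 → bucket 8
405 → bucket 8 (collision)
378 → bucket 8 (collision)
312 → bucket 2
486 → bucket 8 (collision)
974 → bucket 3 (collision)
Final buckets:
0: ∅
1: ∅
2: 312
3: 146 -> 974
4: ∅
5: 894
6: ∅
7: ∅
8: 207 -> 405 -> 378 -> 486

4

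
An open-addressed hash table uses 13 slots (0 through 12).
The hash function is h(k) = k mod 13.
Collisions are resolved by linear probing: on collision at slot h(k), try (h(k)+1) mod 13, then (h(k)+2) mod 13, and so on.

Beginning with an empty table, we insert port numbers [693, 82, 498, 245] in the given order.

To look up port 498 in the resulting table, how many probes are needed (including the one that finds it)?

3

693: h=4 → slot 4
82: h=4, probe 4,5 → slot 5
498: h=4, probe 4,5,6 → slot 6
245: h=11 → slot 11
Table: [-, -, -, -, 693, 82, 498, -, -, -, -, 245, -]
Lookup 498: h=4, probe 4,5,6 → found at 6.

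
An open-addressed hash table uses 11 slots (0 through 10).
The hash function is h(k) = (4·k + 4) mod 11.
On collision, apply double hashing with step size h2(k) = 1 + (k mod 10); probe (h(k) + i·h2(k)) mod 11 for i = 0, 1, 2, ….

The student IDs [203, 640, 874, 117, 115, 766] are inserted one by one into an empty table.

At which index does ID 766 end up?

6

203: h=2 -> slot 2
640: h=1 -> slot 1
874: h=2, h2=5, probe 2,7 -> slot 7
117: h=10 -> slot 10
115: h=2, h2=6, probe 2,8 -> slot 8
766: h=10, h2=7, probe 10,6 -> slot 6
Table: [-, 640, 203, -, -, -, 766, 874, 115, -, 117]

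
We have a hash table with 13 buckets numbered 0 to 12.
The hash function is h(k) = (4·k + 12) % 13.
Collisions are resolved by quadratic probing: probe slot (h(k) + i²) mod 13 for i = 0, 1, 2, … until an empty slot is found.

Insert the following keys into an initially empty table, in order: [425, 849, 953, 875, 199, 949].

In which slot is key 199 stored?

11

425 hashes to 9; slot 9 is free -> place at 9.
849 hashes to 2; slot 2 is free -> place at 2.
953 hashes to 2; 2 taken -> place at 3.
875 hashes to 2; 2,3 taken -> place at 6.
199 hashes to 2; 2,3,6 taken -> place at 11.
949 hashes to 12; slot 12 is free -> place at 12.
Table: [., ., 849, 953, ., ., 875, ., ., 425, ., 199, 949]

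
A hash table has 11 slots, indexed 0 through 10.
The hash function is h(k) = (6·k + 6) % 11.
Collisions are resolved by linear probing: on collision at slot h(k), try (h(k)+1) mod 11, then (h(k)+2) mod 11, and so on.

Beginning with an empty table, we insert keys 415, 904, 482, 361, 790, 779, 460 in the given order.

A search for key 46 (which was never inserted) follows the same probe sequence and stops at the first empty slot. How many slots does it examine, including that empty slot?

415: h=10 -> slot 10
904: h=7 -> slot 7
482: h=5 -> slot 5
361: h=5, probe 5,6 -> slot 6
790: h=5, probe 5,6,7,8 -> slot 8
779: h=5, probe 5,6,7,8,9 -> slot 9
460: h=5, probe 5,6,7,8,9,10,0 -> slot 0
Table: [460, -, -, -, -, 482, 361, 904, 790, 779, 415]
Lookup 46: h=7, probe 7,8,9,10,0,1 → slot 1 empty, not found.

6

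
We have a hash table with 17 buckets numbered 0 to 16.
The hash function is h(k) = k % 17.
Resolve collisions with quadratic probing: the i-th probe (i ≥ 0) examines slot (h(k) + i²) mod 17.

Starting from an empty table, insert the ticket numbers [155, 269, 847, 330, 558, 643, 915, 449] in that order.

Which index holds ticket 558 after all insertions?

155: h=2 -> slot 2
269: h=14 -> slot 14
847: h=14, probe 14,15 -> slot 15
330: h=7 -> slot 7
558: h=14, probe 14,15,1 -> slot 1
643: h=14, probe 14,15,1,6 -> slot 6
915: h=14, probe 14,15,1,6,13 -> slot 13
449: h=7, probe 7,8 -> slot 8
Table: [∅, 558, 155, ∅, ∅, ∅, 643, 330, 449, ∅, ∅, ∅, ∅, 915, 269, 847, ∅]

1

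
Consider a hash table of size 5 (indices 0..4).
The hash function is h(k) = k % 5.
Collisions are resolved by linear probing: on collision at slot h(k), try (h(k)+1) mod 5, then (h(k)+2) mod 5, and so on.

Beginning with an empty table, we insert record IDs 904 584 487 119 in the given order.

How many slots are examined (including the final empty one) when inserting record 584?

904: h=4 => slot 4
584: h=4, probe 4,0 => slot 0
487: h=2 => slot 2
119: h=4, probe 4,0,1 => slot 1
Table: [584, 119, 487, -, 904]

2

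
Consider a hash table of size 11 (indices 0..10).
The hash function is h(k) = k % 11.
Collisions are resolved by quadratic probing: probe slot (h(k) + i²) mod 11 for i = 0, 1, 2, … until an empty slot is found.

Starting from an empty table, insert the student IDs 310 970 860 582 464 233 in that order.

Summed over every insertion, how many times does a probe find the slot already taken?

10

Insert 310: h=2, slot 2 empty => index 2.
Insert 970: h=2, slot 2 occupied => index 3.
Insert 860: h=2, slots 2,3 occupied => index 6.
Insert 582: h=10, slot 10 empty => index 10.
Insert 464: h=2, slots 2,3,6 occupied => index 0.
Insert 233: h=2, slots 2,3,6,0 occupied => index 7.
Table: [464, -, 310, 970, -, -, 860, 233, -, -, 582]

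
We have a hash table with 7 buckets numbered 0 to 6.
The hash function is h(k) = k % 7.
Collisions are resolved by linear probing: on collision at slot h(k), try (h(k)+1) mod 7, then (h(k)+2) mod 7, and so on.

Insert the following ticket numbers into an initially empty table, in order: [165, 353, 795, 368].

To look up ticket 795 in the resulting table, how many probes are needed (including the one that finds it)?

Insert 165: h=4, slot 4 empty => index 4.
Insert 353: h=3, slot 3 empty => index 3.
Insert 795: h=4, slot 4 occupied => index 5.
Insert 368: h=4, slots 4,5 occupied => index 6.
Table: [., ., ., 353, 165, 795, 368]
Lookup 795: h=4, probe 4,5 → found at 5.

2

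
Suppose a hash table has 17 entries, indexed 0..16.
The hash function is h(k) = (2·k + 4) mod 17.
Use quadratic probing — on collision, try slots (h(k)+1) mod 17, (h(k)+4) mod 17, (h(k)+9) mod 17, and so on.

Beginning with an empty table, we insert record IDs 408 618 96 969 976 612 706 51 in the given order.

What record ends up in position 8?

Insert 408: h=4, slot 4 empty → index 4.
Insert 618: h=16, slot 16 empty → index 16.
Insert 96: h=9, slot 9 empty → index 9.
Insert 969: h=4, slot 4 occupied → index 5.
Insert 976: h=1, slot 1 empty → index 1.
Insert 612: h=4, slots 4,5 occupied → index 8.
Insert 706: h=5, slot 5 occupied → index 6.
Insert 51: h=4, slots 4,5,8 occupied → index 13.
Table: [—, 976, —, —, 408, 969, 706, —, 612, 96, —, —, —, 51, —, —, 618]

612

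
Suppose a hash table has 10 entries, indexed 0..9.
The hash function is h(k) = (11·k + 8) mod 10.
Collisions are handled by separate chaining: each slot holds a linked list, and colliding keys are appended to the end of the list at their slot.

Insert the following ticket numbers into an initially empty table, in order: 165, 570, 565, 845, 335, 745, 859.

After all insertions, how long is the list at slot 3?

5

165 -> bucket 3
570 -> bucket 8
565 -> bucket 3 (collision)
845 -> bucket 3 (collision)
335 -> bucket 3 (collision)
745 -> bucket 3 (collision)
859 -> bucket 7
Final buckets:
0: _
1: _
2: _
3: 165 -> 565 -> 845 -> 335 -> 745
4: _
5: _
6: _
7: 859
8: 570
9: _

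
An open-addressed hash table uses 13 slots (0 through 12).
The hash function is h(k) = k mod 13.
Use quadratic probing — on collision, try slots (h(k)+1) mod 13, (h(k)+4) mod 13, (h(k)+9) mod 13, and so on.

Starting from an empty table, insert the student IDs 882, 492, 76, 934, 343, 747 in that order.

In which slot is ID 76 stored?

882: h=11 => slot 11
492: h=11, probe 11,12 => slot 12
76: h=11, probe 11,12,2 => slot 2
934: h=11, probe 11,12,2,7 => slot 7
343: h=5 => slot 5
747: h=6 => slot 6
Table: [—, —, 76, —, —, 343, 747, 934, —, —, —, 882, 492]

2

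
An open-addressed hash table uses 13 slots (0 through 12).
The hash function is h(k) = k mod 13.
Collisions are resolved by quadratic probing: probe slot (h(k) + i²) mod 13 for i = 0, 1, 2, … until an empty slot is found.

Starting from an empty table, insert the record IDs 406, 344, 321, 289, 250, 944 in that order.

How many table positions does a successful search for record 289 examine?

2

406: h=3 → slot 3
344: h=6 → slot 6
321: h=9 → slot 9
289: h=3, probe 3,4 → slot 4
250: h=3, probe 3,4,7 → slot 7
944: h=8 → slot 8
Table: [_, _, _, 406, 289, _, 344, 250, 944, 321, _, _, _]
Lookup 289: h=3, probe 3,4 → found at 4.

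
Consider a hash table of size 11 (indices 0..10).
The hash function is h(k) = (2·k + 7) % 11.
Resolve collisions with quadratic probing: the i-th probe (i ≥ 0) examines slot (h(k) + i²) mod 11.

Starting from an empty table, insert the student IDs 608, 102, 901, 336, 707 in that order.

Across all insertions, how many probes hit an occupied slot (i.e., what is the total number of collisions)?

608: h=2 → slot 2
102: h=2, probe 2,3 → slot 3
901: h=5 → slot 5
336: h=8 → slot 8
707: h=2, probe 2,3,6 → slot 6
Table: [., ., 608, 102, ., 901, 707, ., 336, ., .]

3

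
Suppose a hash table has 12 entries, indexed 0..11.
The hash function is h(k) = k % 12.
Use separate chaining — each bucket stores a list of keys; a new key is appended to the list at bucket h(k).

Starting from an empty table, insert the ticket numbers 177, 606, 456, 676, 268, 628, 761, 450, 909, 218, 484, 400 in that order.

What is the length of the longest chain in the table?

5

177 → bucket 9
606 → bucket 6
456 → bucket 0
676 → bucket 4
268 → bucket 4 (collision)
628 → bucket 4 (collision)
761 → bucket 5
450 → bucket 6 (collision)
909 → bucket 9 (collision)
218 → bucket 2
484 → bucket 4 (collision)
400 → bucket 4 (collision)
Final buckets:
0: 456
1: _
2: 218
3: _
4: 676 -> 268 -> 628 -> 484 -> 400
5: 761
6: 606 -> 450
7: _
8: _
9: 177 -> 909
10: _
11: _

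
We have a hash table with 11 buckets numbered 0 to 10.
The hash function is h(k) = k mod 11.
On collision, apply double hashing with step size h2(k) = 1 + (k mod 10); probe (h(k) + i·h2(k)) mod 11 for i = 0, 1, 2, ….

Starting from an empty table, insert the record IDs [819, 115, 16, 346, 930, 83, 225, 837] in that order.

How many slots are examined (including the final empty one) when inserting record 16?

2

819 hashes to 5; slot 5 is free → place at 5.
115 hashes to 5, h2=6; 5 taken → place at 0.
16 hashes to 5, h2=7; 5 taken → place at 1.
346 hashes to 5, h2=7; 5,1 taken → place at 8.
930 hashes to 6; slot 6 is free → place at 6.
83 hashes to 6, h2=4; 6 taken → place at 10.
225 hashes to 5, h2=6; 5,0,6,1 taken → place at 7.
837 hashes to 1, h2=8; 1 taken → place at 9.
Table: [115, 16, ., ., ., 819, 930, 225, 346, 837, 83]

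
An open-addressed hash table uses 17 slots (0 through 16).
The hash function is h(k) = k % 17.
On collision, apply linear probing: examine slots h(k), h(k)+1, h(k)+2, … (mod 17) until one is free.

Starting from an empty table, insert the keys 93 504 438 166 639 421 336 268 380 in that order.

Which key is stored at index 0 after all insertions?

268

93: h=8 -> slot 8
504: h=11 -> slot 11
438: h=13 -> slot 13
166: h=13, probe 13,14 -> slot 14
639: h=10 -> slot 10
421: h=13, probe 13,14,15 -> slot 15
336: h=13, probe 13,14,15,16 -> slot 16
268: h=13, probe 13,14,15,16,0 -> slot 0
380: h=6 -> slot 6
Table: [268, ∅, ∅, ∅, ∅, ∅, 380, ∅, 93, ∅, 639, 504, ∅, 438, 166, 421, 336]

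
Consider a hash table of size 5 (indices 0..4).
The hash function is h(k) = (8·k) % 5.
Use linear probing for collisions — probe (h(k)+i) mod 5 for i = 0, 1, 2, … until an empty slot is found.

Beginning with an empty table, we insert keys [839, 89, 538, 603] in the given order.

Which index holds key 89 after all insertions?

839 hashes to 2; slot 2 is free => place at 2.
89 hashes to 2; 2 taken => place at 3.
538 hashes to 4; slot 4 is free => place at 4.
603 hashes to 4; 4 taken => place at 0.
Table: [603, -, 839, 89, 538]

3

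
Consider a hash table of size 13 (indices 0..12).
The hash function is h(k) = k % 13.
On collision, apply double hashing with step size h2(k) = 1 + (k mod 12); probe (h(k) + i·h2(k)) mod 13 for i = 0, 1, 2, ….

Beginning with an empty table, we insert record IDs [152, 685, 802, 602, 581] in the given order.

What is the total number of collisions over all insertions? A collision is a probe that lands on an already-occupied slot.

Insert 152: h=9, slot 9 empty => index 9.
Insert 685: h=9, h2=2, slot 9 occupied => index 11.
Insert 802: h=9, h2=11, slot 9 occupied => index 7.
Insert 602: h=4, slot 4 empty => index 4.
Insert 581: h=9, h2=6, slot 9 occupied => index 2.
Table: [., ., 581, ., 602, ., ., 802, ., 152, ., 685, .]

3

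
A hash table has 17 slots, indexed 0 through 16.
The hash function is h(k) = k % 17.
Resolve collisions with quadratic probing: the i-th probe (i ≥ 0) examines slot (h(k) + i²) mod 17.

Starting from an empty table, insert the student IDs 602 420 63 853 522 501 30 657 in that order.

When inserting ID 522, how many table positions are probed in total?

Insert 602: h=7, slot 7 empty → index 7.
Insert 420: h=12, slot 12 empty → index 12.
Insert 63: h=12, slot 12 occupied → index 13.
Insert 853: h=3, slot 3 empty → index 3.
Insert 522: h=12, slots 12,13 occupied → index 16.
Insert 501: h=8, slot 8 empty → index 8.
Insert 30: h=13, slot 13 occupied → index 14.
Insert 657: h=11, slot 11 empty → index 11.
Table: [∅, ∅, ∅, 853, ∅, ∅, ∅, 602, 501, ∅, ∅, 657, 420, 63, 30, ∅, 522]

3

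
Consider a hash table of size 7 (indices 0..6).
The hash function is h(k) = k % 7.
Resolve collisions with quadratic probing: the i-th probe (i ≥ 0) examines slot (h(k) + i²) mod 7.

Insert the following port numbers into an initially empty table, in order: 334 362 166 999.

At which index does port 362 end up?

6

Insert 334: h=5, slot 5 empty → index 5.
Insert 362: h=5, slot 5 occupied → index 6.
Insert 166: h=5, slots 5,6 occupied → index 2.
Insert 999: h=5, slots 5,6,2 occupied → index 0.
Table: [999, _, 166, _, _, 334, 362]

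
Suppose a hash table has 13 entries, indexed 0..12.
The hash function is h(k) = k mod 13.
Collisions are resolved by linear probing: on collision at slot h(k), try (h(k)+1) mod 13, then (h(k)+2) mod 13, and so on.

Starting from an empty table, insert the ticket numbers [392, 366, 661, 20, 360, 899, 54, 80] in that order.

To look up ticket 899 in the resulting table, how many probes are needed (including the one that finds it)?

Insert 392: h=2, slot 2 empty => index 2.
Insert 366: h=2, slot 2 occupied => index 3.
Insert 661: h=11, slot 11 empty => index 11.
Insert 20: h=7, slot 7 empty => index 7.
Insert 360: h=9, slot 9 empty => index 9.
Insert 899: h=2, slots 2,3 occupied => index 4.
Insert 54: h=2, slots 2,3,4 occupied => index 5.
Insert 80: h=2, slots 2,3,4,5 occupied => index 6.
Table: [—, —, 392, 366, 899, 54, 80, 20, —, 360, —, 661, —]
Lookup 899: h=2, probe 2,3,4 → found at 4.

3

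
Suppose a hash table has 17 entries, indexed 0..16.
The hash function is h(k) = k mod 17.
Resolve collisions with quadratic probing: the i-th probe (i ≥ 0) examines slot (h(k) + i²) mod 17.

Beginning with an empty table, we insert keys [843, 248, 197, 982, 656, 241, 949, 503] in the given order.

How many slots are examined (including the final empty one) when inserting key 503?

5

843: h=10 => slot 10
248: h=10, probe 10,11 => slot 11
197: h=10, probe 10,11,14 => slot 14
982: h=13 => slot 13
656: h=10, probe 10,11,14,2 => slot 2
241: h=3 => slot 3
949: h=14, probe 14,15 => slot 15
503: h=10, probe 10,11,14,2,9 => slot 9
Table: [_, _, 656, 241, _, _, _, _, _, 503, 843, 248, _, 982, 197, 949, _]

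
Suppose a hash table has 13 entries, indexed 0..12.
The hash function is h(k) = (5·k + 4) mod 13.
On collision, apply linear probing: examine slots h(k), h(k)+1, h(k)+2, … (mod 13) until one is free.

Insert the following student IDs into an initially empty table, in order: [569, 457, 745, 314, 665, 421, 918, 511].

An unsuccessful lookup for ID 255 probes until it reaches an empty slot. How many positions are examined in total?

Insert 569: h=2, slot 2 empty => index 2.
Insert 457: h=1, slot 1 empty => index 1.
Insert 745: h=11, slot 11 empty => index 11.
Insert 314: h=1, slots 1,2 occupied => index 3.
Insert 665: h=1, slots 1,2,3 occupied => index 4.
Insert 421: h=3, slots 3,4 occupied => index 5.
Insert 918: h=5, slot 5 occupied => index 6.
Insert 511: h=11, slot 11 occupied => index 12.
Table: [—, 457, 569, 314, 665, 421, 918, —, —, —, —, 745, 511]
Lookup 255: h=5, probe 5,6,7 → slot 7 empty, not found.

3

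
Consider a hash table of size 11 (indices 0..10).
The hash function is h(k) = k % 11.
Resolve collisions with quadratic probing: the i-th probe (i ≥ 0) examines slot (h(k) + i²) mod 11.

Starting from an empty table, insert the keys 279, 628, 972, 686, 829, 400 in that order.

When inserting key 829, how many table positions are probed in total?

4

Insert 279: h=4, slot 4 empty -> index 4.
Insert 628: h=1, slot 1 empty -> index 1.
Insert 972: h=4, slot 4 occupied -> index 5.
Insert 686: h=4, slots 4,5 occupied -> index 8.
Insert 829: h=4, slots 4,5,8 occupied -> index 2.
Insert 400: h=4, slots 4,5,8,2 occupied -> index 9.
Table: [_, 628, 829, _, 279, 972, _, _, 686, 400, _]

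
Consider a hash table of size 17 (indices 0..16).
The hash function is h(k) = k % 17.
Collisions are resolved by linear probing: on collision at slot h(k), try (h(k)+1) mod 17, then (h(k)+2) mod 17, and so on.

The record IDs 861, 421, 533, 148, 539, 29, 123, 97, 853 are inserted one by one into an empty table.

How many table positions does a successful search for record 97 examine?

Insert 861: h=11, slot 11 empty -> index 11.
Insert 421: h=13, slot 13 empty -> index 13.
Insert 533: h=6, slot 6 empty -> index 6.
Insert 148: h=12, slot 12 empty -> index 12.
Insert 539: h=12, slots 12,13 occupied -> index 14.
Insert 29: h=12, slots 12,13,14 occupied -> index 15.
Insert 123: h=4, slot 4 empty -> index 4.
Insert 97: h=12, slots 12,13,14,15 occupied -> index 16.
Insert 853: h=3, slot 3 empty -> index 3.
Table: [-, -, -, 853, 123, -, 533, -, -, -, -, 861, 148, 421, 539, 29, 97]
Lookup 97: h=12, probe 12,13,14,15,16 → found at 16.

5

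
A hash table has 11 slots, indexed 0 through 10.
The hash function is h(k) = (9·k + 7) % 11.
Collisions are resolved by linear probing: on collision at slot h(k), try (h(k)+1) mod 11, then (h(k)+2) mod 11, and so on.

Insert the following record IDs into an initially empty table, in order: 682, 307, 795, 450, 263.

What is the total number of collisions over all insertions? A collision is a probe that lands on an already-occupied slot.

3

682: h=7 → slot 7
307: h=9 → slot 9
795: h=1 → slot 1
450: h=9, probe 9,10 → slot 10
263: h=9, probe 9,10,0 → slot 0
Table: [263, 795, ., ., ., ., ., 682, ., 307, 450]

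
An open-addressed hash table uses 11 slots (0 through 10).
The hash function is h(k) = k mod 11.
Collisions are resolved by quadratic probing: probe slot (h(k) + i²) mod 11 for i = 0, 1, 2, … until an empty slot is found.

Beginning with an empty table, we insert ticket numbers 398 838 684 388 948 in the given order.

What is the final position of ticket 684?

398 hashes to 2; slot 2 is free -> place at 2.
838 hashes to 2; 2 taken -> place at 3.
684 hashes to 2; 2,3 taken -> place at 6.
388 hashes to 3; 3 taken -> place at 4.
948 hashes to 2; 2,3,6 taken -> place at 0.
Table: [948, -, 398, 838, 388, -, 684, -, -, -, -]

6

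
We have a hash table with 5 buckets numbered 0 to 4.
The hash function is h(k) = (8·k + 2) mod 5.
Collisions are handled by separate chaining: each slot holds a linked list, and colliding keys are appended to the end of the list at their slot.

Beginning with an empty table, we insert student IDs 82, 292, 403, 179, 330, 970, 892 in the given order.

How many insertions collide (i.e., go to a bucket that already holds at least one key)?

Insert 82: h=3, bucket 3 empty → new chain.
Insert 292: h=3, bucket 3 nonempty → append to chain.
Insert 403: h=1, bucket 1 empty → new chain.
Insert 179: h=4, bucket 4 empty → new chain.
Insert 330: h=2, bucket 2 empty → new chain.
Insert 970: h=2, bucket 2 nonempty → append to chain.
Insert 892: h=3, bucket 3 nonempty → append to chain.
Final buckets:
0: _
1: 403
2: 330 -> 970
3: 82 -> 292 -> 892
4: 179

3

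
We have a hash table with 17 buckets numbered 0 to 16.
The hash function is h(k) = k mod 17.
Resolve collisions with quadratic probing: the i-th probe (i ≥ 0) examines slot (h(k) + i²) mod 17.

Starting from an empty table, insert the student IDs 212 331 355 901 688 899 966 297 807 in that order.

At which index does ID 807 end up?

10

Insert 212: h=8, slot 8 empty → index 8.
Insert 331: h=8, slot 8 occupied → index 9.
Insert 355: h=15, slot 15 empty → index 15.
Insert 901: h=0, slot 0 empty → index 0.
Insert 688: h=8, slots 8,9 occupied → index 12.
Insert 899: h=15, slot 15 occupied → index 16.
Insert 966: h=14, slot 14 empty → index 14.
Insert 297: h=8, slots 8,9,12,0 occupied → index 7.
Insert 807: h=8, slots 8,9,12,0,7,16 occupied → index 10.
Table: [901, —, —, —, —, —, —, 297, 212, 331, 807, —, 688, —, 966, 355, 899]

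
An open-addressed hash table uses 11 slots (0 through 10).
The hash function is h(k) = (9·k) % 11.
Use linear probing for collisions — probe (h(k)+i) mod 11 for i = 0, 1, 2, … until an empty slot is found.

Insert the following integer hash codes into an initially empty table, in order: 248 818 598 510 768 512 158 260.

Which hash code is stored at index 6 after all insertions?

768

248 hashes to 10; slot 10 is free → place at 10.
818 hashes to 3; slot 3 is free → place at 3.
598 hashes to 3; 3 taken → place at 4.
510 hashes to 3; 3,4 taken → place at 5.
768 hashes to 4; 4,5 taken → place at 6.
512 hashes to 10; 10 taken → place at 0.
158 hashes to 3; 3,4,5,6 taken → place at 7.
260 hashes to 8; slot 8 is free → place at 8.
Table: [512, ., ., 818, 598, 510, 768, 158, 260, ., 248]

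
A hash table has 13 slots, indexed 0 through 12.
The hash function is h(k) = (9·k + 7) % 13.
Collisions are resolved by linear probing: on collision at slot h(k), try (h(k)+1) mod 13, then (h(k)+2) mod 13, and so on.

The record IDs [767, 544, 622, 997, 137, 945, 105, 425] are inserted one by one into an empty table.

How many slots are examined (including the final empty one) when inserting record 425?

3

Insert 767: h=7, slot 7 empty => index 7.
Insert 544: h=2, slot 2 empty => index 2.
Insert 622: h=2, slot 2 occupied => index 3.
Insert 997: h=10, slot 10 empty => index 10.
Insert 137: h=5, slot 5 empty => index 5.
Insert 945: h=10, slot 10 occupied => index 11.
Insert 105: h=3, slot 3 occupied => index 4.
Insert 425: h=10, slots 10,11 occupied => index 12.
Table: [—, —, 544, 622, 105, 137, —, 767, —, —, 997, 945, 425]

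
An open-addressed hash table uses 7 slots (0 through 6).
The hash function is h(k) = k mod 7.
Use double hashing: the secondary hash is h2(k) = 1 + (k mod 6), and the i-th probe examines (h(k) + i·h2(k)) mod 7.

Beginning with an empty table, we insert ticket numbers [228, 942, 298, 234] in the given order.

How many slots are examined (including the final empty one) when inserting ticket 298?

2

228: h=4 => slot 4
942: h=4, h2=1, probe 4,5 => slot 5
298: h=4, h2=5, probe 4,2 => slot 2
234: h=3 => slot 3
Table: [∅, ∅, 298, 234, 228, 942, ∅]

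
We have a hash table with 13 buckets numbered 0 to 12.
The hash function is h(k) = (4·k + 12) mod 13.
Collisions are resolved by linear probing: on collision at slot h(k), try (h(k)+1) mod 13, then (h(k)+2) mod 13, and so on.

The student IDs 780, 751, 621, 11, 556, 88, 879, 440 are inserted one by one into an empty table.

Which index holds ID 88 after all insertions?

Insert 780: h=12, slot 12 empty -> index 12.
Insert 751: h=0, slot 0 empty -> index 0.
Insert 621: h=0, slot 0 occupied -> index 1.
Insert 11: h=4, slot 4 empty -> index 4.
Insert 556: h=0, slots 0,1 occupied -> index 2.
Insert 88: h=0, slots 0,1,2 occupied -> index 3.
Insert 879: h=5, slot 5 empty -> index 5.
Insert 440: h=4, slots 4,5 occupied -> index 6.
Table: [751, 621, 556, 88, 11, 879, 440, ∅, ∅, ∅, ∅, ∅, 780]

3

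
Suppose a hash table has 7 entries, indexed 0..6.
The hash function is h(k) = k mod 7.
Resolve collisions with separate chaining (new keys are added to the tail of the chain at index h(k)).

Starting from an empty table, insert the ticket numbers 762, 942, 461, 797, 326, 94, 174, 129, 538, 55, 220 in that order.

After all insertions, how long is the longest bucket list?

762 -> bucket 6
942 -> bucket 4
461 -> bucket 6 (collision)
797 -> bucket 6 (collision)
326 -> bucket 4 (collision)
94 -> bucket 3
174 -> bucket 6 (collision)
129 -> bucket 3 (collision)
538 -> bucket 6 (collision)
55 -> bucket 6 (collision)
220 -> bucket 3 (collision)
Final buckets:
0: —
1: —
2: —
3: 94 -> 129 -> 220
4: 942 -> 326
5: —
6: 762 -> 461 -> 797 -> 174 -> 538 -> 55

6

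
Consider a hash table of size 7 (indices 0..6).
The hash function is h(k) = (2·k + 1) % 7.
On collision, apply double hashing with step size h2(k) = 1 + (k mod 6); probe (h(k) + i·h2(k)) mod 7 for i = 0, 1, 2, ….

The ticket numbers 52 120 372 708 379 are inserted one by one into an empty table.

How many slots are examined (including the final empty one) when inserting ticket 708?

52 hashes to 0; slot 0 is free => place at 0.
120 hashes to 3; slot 3 is free => place at 3.
372 hashes to 3, h2=1; 3 taken => place at 4.
708 hashes to 3, h2=1; 3,4 taken => place at 5.
379 hashes to 3, h2=2; 3,5,0 taken => place at 2.
Table: [52, _, 379, 120, 372, 708, _]

3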